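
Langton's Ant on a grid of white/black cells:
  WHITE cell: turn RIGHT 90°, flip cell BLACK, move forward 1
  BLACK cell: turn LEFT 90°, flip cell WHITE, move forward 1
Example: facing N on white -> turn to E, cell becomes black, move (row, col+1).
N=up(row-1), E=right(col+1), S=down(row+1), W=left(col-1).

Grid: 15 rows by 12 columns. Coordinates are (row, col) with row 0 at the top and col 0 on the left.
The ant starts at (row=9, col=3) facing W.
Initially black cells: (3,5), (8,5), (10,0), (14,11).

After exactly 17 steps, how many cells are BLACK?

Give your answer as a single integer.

Step 1: on WHITE (9,3): turn R to N, flip to black, move to (8,3). |black|=5
Step 2: on WHITE (8,3): turn R to E, flip to black, move to (8,4). |black|=6
Step 3: on WHITE (8,4): turn R to S, flip to black, move to (9,4). |black|=7
Step 4: on WHITE (9,4): turn R to W, flip to black, move to (9,3). |black|=8
Step 5: on BLACK (9,3): turn L to S, flip to white, move to (10,3). |black|=7
Step 6: on WHITE (10,3): turn R to W, flip to black, move to (10,2). |black|=8
Step 7: on WHITE (10,2): turn R to N, flip to black, move to (9,2). |black|=9
Step 8: on WHITE (9,2): turn R to E, flip to black, move to (9,3). |black|=10
Step 9: on WHITE (9,3): turn R to S, flip to black, move to (10,3). |black|=11
Step 10: on BLACK (10,3): turn L to E, flip to white, move to (10,4). |black|=10
Step 11: on WHITE (10,4): turn R to S, flip to black, move to (11,4). |black|=11
Step 12: on WHITE (11,4): turn R to W, flip to black, move to (11,3). |black|=12
Step 13: on WHITE (11,3): turn R to N, flip to black, move to (10,3). |black|=13
Step 14: on WHITE (10,3): turn R to E, flip to black, move to (10,4). |black|=14
Step 15: on BLACK (10,4): turn L to N, flip to white, move to (9,4). |black|=13
Step 16: on BLACK (9,4): turn L to W, flip to white, move to (9,3). |black|=12
Step 17: on BLACK (9,3): turn L to S, flip to white, move to (10,3). |black|=11

Answer: 11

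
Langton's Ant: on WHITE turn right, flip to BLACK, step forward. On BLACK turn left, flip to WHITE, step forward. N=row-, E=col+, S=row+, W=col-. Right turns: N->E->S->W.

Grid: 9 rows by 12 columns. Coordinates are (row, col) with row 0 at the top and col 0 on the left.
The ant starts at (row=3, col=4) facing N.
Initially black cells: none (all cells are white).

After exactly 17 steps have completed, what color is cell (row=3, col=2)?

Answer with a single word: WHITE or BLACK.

Answer: BLACK

Derivation:
Step 1: on WHITE (3,4): turn R to E, flip to black, move to (3,5). |black|=1
Step 2: on WHITE (3,5): turn R to S, flip to black, move to (4,5). |black|=2
Step 3: on WHITE (4,5): turn R to W, flip to black, move to (4,4). |black|=3
Step 4: on WHITE (4,4): turn R to N, flip to black, move to (3,4). |black|=4
Step 5: on BLACK (3,4): turn L to W, flip to white, move to (3,3). |black|=3
Step 6: on WHITE (3,3): turn R to N, flip to black, move to (2,3). |black|=4
Step 7: on WHITE (2,3): turn R to E, flip to black, move to (2,4). |black|=5
Step 8: on WHITE (2,4): turn R to S, flip to black, move to (3,4). |black|=6
Step 9: on WHITE (3,4): turn R to W, flip to black, move to (3,3). |black|=7
Step 10: on BLACK (3,3): turn L to S, flip to white, move to (4,3). |black|=6
Step 11: on WHITE (4,3): turn R to W, flip to black, move to (4,2). |black|=7
Step 12: on WHITE (4,2): turn R to N, flip to black, move to (3,2). |black|=8
Step 13: on WHITE (3,2): turn R to E, flip to black, move to (3,3). |black|=9
Step 14: on WHITE (3,3): turn R to S, flip to black, move to (4,3). |black|=10
Step 15: on BLACK (4,3): turn L to E, flip to white, move to (4,4). |black|=9
Step 16: on BLACK (4,4): turn L to N, flip to white, move to (3,4). |black|=8
Step 17: on BLACK (3,4): turn L to W, flip to white, move to (3,3). |black|=7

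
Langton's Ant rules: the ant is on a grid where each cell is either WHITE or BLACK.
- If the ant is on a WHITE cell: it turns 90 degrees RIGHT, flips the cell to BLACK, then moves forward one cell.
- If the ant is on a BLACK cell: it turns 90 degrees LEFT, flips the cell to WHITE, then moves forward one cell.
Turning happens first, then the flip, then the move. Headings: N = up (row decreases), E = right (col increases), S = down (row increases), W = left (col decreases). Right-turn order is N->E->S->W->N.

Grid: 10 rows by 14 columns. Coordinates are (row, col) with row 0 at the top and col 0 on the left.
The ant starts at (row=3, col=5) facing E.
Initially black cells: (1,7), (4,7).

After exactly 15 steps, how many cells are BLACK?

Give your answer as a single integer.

Answer: 11

Derivation:
Step 1: on WHITE (3,5): turn R to S, flip to black, move to (4,5). |black|=3
Step 2: on WHITE (4,5): turn R to W, flip to black, move to (4,4). |black|=4
Step 3: on WHITE (4,4): turn R to N, flip to black, move to (3,4). |black|=5
Step 4: on WHITE (3,4): turn R to E, flip to black, move to (3,5). |black|=6
Step 5: on BLACK (3,5): turn L to N, flip to white, move to (2,5). |black|=5
Step 6: on WHITE (2,5): turn R to E, flip to black, move to (2,6). |black|=6
Step 7: on WHITE (2,6): turn R to S, flip to black, move to (3,6). |black|=7
Step 8: on WHITE (3,6): turn R to W, flip to black, move to (3,5). |black|=8
Step 9: on WHITE (3,5): turn R to N, flip to black, move to (2,5). |black|=9
Step 10: on BLACK (2,5): turn L to W, flip to white, move to (2,4). |black|=8
Step 11: on WHITE (2,4): turn R to N, flip to black, move to (1,4). |black|=9
Step 12: on WHITE (1,4): turn R to E, flip to black, move to (1,5). |black|=10
Step 13: on WHITE (1,5): turn R to S, flip to black, move to (2,5). |black|=11
Step 14: on WHITE (2,5): turn R to W, flip to black, move to (2,4). |black|=12
Step 15: on BLACK (2,4): turn L to S, flip to white, move to (3,4). |black|=11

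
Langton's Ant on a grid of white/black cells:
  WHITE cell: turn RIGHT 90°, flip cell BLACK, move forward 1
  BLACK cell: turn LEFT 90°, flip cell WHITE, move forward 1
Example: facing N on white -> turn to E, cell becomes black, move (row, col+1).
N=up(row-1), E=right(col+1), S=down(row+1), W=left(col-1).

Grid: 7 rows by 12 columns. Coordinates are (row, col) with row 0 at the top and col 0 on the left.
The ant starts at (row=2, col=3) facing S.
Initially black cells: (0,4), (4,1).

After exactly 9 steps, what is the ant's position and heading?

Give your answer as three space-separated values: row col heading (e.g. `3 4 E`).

Step 1: on WHITE (2,3): turn R to W, flip to black, move to (2,2). |black|=3
Step 2: on WHITE (2,2): turn R to N, flip to black, move to (1,2). |black|=4
Step 3: on WHITE (1,2): turn R to E, flip to black, move to (1,3). |black|=5
Step 4: on WHITE (1,3): turn R to S, flip to black, move to (2,3). |black|=6
Step 5: on BLACK (2,3): turn L to E, flip to white, move to (2,4). |black|=5
Step 6: on WHITE (2,4): turn R to S, flip to black, move to (3,4). |black|=6
Step 7: on WHITE (3,4): turn R to W, flip to black, move to (3,3). |black|=7
Step 8: on WHITE (3,3): turn R to N, flip to black, move to (2,3). |black|=8
Step 9: on WHITE (2,3): turn R to E, flip to black, move to (2,4). |black|=9

Answer: 2 4 E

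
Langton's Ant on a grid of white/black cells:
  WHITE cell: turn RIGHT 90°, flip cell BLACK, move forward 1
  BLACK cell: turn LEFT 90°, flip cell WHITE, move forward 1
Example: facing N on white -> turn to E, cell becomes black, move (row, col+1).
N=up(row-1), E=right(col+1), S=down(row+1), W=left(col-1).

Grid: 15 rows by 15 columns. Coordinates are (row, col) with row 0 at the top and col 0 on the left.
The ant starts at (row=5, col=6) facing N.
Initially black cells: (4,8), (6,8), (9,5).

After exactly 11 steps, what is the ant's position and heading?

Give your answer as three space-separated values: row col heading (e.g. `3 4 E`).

Answer: 6 4 W

Derivation:
Step 1: on WHITE (5,6): turn R to E, flip to black, move to (5,7). |black|=4
Step 2: on WHITE (5,7): turn R to S, flip to black, move to (6,7). |black|=5
Step 3: on WHITE (6,7): turn R to W, flip to black, move to (6,6). |black|=6
Step 4: on WHITE (6,6): turn R to N, flip to black, move to (5,6). |black|=7
Step 5: on BLACK (5,6): turn L to W, flip to white, move to (5,5). |black|=6
Step 6: on WHITE (5,5): turn R to N, flip to black, move to (4,5). |black|=7
Step 7: on WHITE (4,5): turn R to E, flip to black, move to (4,6). |black|=8
Step 8: on WHITE (4,6): turn R to S, flip to black, move to (5,6). |black|=9
Step 9: on WHITE (5,6): turn R to W, flip to black, move to (5,5). |black|=10
Step 10: on BLACK (5,5): turn L to S, flip to white, move to (6,5). |black|=9
Step 11: on WHITE (6,5): turn R to W, flip to black, move to (6,4). |black|=10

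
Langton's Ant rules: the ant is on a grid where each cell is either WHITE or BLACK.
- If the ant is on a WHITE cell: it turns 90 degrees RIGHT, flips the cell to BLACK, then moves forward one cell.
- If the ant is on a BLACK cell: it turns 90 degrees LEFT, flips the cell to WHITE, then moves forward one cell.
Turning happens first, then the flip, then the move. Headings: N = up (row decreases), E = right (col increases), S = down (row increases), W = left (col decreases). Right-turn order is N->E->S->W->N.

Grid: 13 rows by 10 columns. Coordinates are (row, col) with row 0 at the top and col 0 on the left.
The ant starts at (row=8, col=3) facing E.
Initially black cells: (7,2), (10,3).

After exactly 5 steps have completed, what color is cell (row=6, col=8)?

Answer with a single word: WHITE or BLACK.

Step 1: on WHITE (8,3): turn R to S, flip to black, move to (9,3). |black|=3
Step 2: on WHITE (9,3): turn R to W, flip to black, move to (9,2). |black|=4
Step 3: on WHITE (9,2): turn R to N, flip to black, move to (8,2). |black|=5
Step 4: on WHITE (8,2): turn R to E, flip to black, move to (8,3). |black|=6
Step 5: on BLACK (8,3): turn L to N, flip to white, move to (7,3). |black|=5

Answer: WHITE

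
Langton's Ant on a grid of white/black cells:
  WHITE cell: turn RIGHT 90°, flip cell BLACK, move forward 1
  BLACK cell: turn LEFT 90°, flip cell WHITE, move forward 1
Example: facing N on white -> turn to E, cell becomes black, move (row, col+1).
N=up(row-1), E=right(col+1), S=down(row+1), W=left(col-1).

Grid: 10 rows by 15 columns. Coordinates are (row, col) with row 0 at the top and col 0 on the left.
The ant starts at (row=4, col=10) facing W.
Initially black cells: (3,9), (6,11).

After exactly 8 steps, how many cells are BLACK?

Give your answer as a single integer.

Step 1: on WHITE (4,10): turn R to N, flip to black, move to (3,10). |black|=3
Step 2: on WHITE (3,10): turn R to E, flip to black, move to (3,11). |black|=4
Step 3: on WHITE (3,11): turn R to S, flip to black, move to (4,11). |black|=5
Step 4: on WHITE (4,11): turn R to W, flip to black, move to (4,10). |black|=6
Step 5: on BLACK (4,10): turn L to S, flip to white, move to (5,10). |black|=5
Step 6: on WHITE (5,10): turn R to W, flip to black, move to (5,9). |black|=6
Step 7: on WHITE (5,9): turn R to N, flip to black, move to (4,9). |black|=7
Step 8: on WHITE (4,9): turn R to E, flip to black, move to (4,10). |black|=8

Answer: 8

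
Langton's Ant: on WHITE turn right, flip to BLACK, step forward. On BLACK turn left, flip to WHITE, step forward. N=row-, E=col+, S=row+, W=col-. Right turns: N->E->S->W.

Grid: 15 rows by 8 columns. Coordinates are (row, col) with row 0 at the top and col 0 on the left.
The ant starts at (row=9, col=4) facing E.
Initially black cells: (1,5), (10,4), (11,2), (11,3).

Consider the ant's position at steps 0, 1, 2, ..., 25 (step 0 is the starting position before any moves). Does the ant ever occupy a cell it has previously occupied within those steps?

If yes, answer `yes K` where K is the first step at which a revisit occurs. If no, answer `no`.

Step 1: on WHITE (9,4): turn R to S, flip to black, move to (10,4). |black|=5 — new cell
Step 2: on BLACK (10,4): turn L to E, flip to white, move to (10,5). |black|=4 — new cell
Step 3: on WHITE (10,5): turn R to S, flip to black, move to (11,5). |black|=5 — new cell
Step 4: on WHITE (11,5): turn R to W, flip to black, move to (11,4). |black|=6 — new cell
Step 5: on WHITE (11,4): turn R to N, flip to black, move to (10,4). |black|=7 — REVISIT

Answer: yes 5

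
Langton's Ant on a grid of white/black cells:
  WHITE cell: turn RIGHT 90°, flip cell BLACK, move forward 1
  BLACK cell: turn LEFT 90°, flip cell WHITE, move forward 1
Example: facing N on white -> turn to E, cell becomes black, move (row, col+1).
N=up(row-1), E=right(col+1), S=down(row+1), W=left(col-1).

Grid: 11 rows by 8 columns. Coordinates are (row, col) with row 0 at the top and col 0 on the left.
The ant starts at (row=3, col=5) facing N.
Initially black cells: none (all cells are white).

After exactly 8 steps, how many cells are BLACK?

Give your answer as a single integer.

Step 1: on WHITE (3,5): turn R to E, flip to black, move to (3,6). |black|=1
Step 2: on WHITE (3,6): turn R to S, flip to black, move to (4,6). |black|=2
Step 3: on WHITE (4,6): turn R to W, flip to black, move to (4,5). |black|=3
Step 4: on WHITE (4,5): turn R to N, flip to black, move to (3,5). |black|=4
Step 5: on BLACK (3,5): turn L to W, flip to white, move to (3,4). |black|=3
Step 6: on WHITE (3,4): turn R to N, flip to black, move to (2,4). |black|=4
Step 7: on WHITE (2,4): turn R to E, flip to black, move to (2,5). |black|=5
Step 8: on WHITE (2,5): turn R to S, flip to black, move to (3,5). |black|=6

Answer: 6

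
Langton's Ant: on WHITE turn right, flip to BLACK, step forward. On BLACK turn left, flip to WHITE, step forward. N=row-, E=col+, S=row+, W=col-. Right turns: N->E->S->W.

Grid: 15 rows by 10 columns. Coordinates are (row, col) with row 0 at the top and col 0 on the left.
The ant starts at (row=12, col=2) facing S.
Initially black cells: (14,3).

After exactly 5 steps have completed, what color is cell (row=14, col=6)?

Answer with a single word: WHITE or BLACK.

Answer: WHITE

Derivation:
Step 1: on WHITE (12,2): turn R to W, flip to black, move to (12,1). |black|=2
Step 2: on WHITE (12,1): turn R to N, flip to black, move to (11,1). |black|=3
Step 3: on WHITE (11,1): turn R to E, flip to black, move to (11,2). |black|=4
Step 4: on WHITE (11,2): turn R to S, flip to black, move to (12,2). |black|=5
Step 5: on BLACK (12,2): turn L to E, flip to white, move to (12,3). |black|=4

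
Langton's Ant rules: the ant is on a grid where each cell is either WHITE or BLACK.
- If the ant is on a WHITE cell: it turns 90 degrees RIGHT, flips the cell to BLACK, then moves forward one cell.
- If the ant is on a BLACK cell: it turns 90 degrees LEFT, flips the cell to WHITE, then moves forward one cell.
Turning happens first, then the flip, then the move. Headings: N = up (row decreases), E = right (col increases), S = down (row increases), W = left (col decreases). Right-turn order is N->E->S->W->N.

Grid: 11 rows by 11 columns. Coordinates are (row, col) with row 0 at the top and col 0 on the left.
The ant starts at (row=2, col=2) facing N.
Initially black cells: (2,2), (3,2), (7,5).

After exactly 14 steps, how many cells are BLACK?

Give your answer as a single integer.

Step 1: on BLACK (2,2): turn L to W, flip to white, move to (2,1). |black|=2
Step 2: on WHITE (2,1): turn R to N, flip to black, move to (1,1). |black|=3
Step 3: on WHITE (1,1): turn R to E, flip to black, move to (1,2). |black|=4
Step 4: on WHITE (1,2): turn R to S, flip to black, move to (2,2). |black|=5
Step 5: on WHITE (2,2): turn R to W, flip to black, move to (2,1). |black|=6
Step 6: on BLACK (2,1): turn L to S, flip to white, move to (3,1). |black|=5
Step 7: on WHITE (3,1): turn R to W, flip to black, move to (3,0). |black|=6
Step 8: on WHITE (3,0): turn R to N, flip to black, move to (2,0). |black|=7
Step 9: on WHITE (2,0): turn R to E, flip to black, move to (2,1). |black|=8
Step 10: on WHITE (2,1): turn R to S, flip to black, move to (3,1). |black|=9
Step 11: on BLACK (3,1): turn L to E, flip to white, move to (3,2). |black|=8
Step 12: on BLACK (3,2): turn L to N, flip to white, move to (2,2). |black|=7
Step 13: on BLACK (2,2): turn L to W, flip to white, move to (2,1). |black|=6
Step 14: on BLACK (2,1): turn L to S, flip to white, move to (3,1). |black|=5

Answer: 5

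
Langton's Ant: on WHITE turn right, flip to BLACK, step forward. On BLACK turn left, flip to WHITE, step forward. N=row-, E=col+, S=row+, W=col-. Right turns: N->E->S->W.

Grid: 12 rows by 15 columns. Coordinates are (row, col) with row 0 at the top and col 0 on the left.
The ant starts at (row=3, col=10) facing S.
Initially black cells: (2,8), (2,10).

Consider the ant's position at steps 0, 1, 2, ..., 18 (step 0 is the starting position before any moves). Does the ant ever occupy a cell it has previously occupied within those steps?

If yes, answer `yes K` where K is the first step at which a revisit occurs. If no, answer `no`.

Step 1: on WHITE (3,10): turn R to W, flip to black, move to (3,9). |black|=3 — new cell
Step 2: on WHITE (3,9): turn R to N, flip to black, move to (2,9). |black|=4 — new cell
Step 3: on WHITE (2,9): turn R to E, flip to black, move to (2,10). |black|=5 — new cell
Step 4: on BLACK (2,10): turn L to N, flip to white, move to (1,10). |black|=4 — new cell
Step 5: on WHITE (1,10): turn R to E, flip to black, move to (1,11). |black|=5 — new cell
Step 6: on WHITE (1,11): turn R to S, flip to black, move to (2,11). |black|=6 — new cell
Step 7: on WHITE (2,11): turn R to W, flip to black, move to (2,10). |black|=7 — REVISIT

Answer: yes 7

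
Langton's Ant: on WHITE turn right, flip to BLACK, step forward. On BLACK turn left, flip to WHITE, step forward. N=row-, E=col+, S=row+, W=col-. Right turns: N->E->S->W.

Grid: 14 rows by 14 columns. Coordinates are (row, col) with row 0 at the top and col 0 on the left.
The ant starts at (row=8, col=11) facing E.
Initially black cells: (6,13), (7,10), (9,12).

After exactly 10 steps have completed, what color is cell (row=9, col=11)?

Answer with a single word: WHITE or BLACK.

Step 1: on WHITE (8,11): turn R to S, flip to black, move to (9,11). |black|=4
Step 2: on WHITE (9,11): turn R to W, flip to black, move to (9,10). |black|=5
Step 3: on WHITE (9,10): turn R to N, flip to black, move to (8,10). |black|=6
Step 4: on WHITE (8,10): turn R to E, flip to black, move to (8,11). |black|=7
Step 5: on BLACK (8,11): turn L to N, flip to white, move to (7,11). |black|=6
Step 6: on WHITE (7,11): turn R to E, flip to black, move to (7,12). |black|=7
Step 7: on WHITE (7,12): turn R to S, flip to black, move to (8,12). |black|=8
Step 8: on WHITE (8,12): turn R to W, flip to black, move to (8,11). |black|=9
Step 9: on WHITE (8,11): turn R to N, flip to black, move to (7,11). |black|=10
Step 10: on BLACK (7,11): turn L to W, flip to white, move to (7,10). |black|=9

Answer: BLACK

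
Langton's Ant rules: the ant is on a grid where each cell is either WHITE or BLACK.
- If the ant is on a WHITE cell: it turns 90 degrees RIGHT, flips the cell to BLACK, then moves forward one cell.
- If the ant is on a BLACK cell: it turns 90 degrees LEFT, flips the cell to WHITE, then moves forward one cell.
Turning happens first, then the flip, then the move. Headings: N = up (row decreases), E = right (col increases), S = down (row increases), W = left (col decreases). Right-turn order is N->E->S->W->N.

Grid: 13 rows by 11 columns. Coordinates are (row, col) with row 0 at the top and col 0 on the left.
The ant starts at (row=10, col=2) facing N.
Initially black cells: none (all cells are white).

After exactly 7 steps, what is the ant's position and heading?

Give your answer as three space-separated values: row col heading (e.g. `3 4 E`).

Step 1: on WHITE (10,2): turn R to E, flip to black, move to (10,3). |black|=1
Step 2: on WHITE (10,3): turn R to S, flip to black, move to (11,3). |black|=2
Step 3: on WHITE (11,3): turn R to W, flip to black, move to (11,2). |black|=3
Step 4: on WHITE (11,2): turn R to N, flip to black, move to (10,2). |black|=4
Step 5: on BLACK (10,2): turn L to W, flip to white, move to (10,1). |black|=3
Step 6: on WHITE (10,1): turn R to N, flip to black, move to (9,1). |black|=4
Step 7: on WHITE (9,1): turn R to E, flip to black, move to (9,2). |black|=5

Answer: 9 2 E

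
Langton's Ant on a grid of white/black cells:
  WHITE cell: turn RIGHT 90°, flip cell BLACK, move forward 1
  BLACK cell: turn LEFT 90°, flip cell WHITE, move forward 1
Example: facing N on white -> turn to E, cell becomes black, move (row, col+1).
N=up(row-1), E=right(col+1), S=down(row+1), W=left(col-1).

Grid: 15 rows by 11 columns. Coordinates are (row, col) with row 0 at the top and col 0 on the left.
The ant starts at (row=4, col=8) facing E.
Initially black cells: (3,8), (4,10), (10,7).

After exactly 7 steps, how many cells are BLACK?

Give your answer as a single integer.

Step 1: on WHITE (4,8): turn R to S, flip to black, move to (5,8). |black|=4
Step 2: on WHITE (5,8): turn R to W, flip to black, move to (5,7). |black|=5
Step 3: on WHITE (5,7): turn R to N, flip to black, move to (4,7). |black|=6
Step 4: on WHITE (4,7): turn R to E, flip to black, move to (4,8). |black|=7
Step 5: on BLACK (4,8): turn L to N, flip to white, move to (3,8). |black|=6
Step 6: on BLACK (3,8): turn L to W, flip to white, move to (3,7). |black|=5
Step 7: on WHITE (3,7): turn R to N, flip to black, move to (2,7). |black|=6

Answer: 6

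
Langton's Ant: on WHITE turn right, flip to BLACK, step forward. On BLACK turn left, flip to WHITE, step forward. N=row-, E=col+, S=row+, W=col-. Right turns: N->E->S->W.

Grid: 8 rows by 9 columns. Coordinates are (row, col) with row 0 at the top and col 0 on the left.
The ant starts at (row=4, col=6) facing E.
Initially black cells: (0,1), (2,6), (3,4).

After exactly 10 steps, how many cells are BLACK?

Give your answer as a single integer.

Answer: 9

Derivation:
Step 1: on WHITE (4,6): turn R to S, flip to black, move to (5,6). |black|=4
Step 2: on WHITE (5,6): turn R to W, flip to black, move to (5,5). |black|=5
Step 3: on WHITE (5,5): turn R to N, flip to black, move to (4,5). |black|=6
Step 4: on WHITE (4,5): turn R to E, flip to black, move to (4,6). |black|=7
Step 5: on BLACK (4,6): turn L to N, flip to white, move to (3,6). |black|=6
Step 6: on WHITE (3,6): turn R to E, flip to black, move to (3,7). |black|=7
Step 7: on WHITE (3,7): turn R to S, flip to black, move to (4,7). |black|=8
Step 8: on WHITE (4,7): turn R to W, flip to black, move to (4,6). |black|=9
Step 9: on WHITE (4,6): turn R to N, flip to black, move to (3,6). |black|=10
Step 10: on BLACK (3,6): turn L to W, flip to white, move to (3,5). |black|=9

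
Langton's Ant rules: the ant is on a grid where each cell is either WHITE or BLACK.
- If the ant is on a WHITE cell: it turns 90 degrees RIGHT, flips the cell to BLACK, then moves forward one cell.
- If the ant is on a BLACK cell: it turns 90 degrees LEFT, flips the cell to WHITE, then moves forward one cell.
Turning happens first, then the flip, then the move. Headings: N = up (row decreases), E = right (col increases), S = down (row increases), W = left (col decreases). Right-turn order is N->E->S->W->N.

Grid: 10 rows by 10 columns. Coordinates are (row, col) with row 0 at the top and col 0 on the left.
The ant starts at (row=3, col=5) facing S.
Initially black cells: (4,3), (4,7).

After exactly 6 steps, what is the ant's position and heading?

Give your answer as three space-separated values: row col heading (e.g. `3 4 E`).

Answer: 4 6 S

Derivation:
Step 1: on WHITE (3,5): turn R to W, flip to black, move to (3,4). |black|=3
Step 2: on WHITE (3,4): turn R to N, flip to black, move to (2,4). |black|=4
Step 3: on WHITE (2,4): turn R to E, flip to black, move to (2,5). |black|=5
Step 4: on WHITE (2,5): turn R to S, flip to black, move to (3,5). |black|=6
Step 5: on BLACK (3,5): turn L to E, flip to white, move to (3,6). |black|=5
Step 6: on WHITE (3,6): turn R to S, flip to black, move to (4,6). |black|=6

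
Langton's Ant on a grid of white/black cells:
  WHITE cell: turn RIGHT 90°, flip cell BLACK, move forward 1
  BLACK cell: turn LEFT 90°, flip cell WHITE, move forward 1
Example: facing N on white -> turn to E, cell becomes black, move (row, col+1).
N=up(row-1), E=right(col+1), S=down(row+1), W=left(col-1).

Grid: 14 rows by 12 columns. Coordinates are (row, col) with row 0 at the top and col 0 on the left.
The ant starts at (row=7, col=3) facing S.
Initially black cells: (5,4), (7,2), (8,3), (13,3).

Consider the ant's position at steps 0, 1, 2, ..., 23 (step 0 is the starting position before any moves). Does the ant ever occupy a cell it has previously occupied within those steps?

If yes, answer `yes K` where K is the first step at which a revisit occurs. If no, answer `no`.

Step 1: on WHITE (7,3): turn R to W, flip to black, move to (7,2). |black|=5 — new cell
Step 2: on BLACK (7,2): turn L to S, flip to white, move to (8,2). |black|=4 — new cell
Step 3: on WHITE (8,2): turn R to W, flip to black, move to (8,1). |black|=5 — new cell
Step 4: on WHITE (8,1): turn R to N, flip to black, move to (7,1). |black|=6 — new cell
Step 5: on WHITE (7,1): turn R to E, flip to black, move to (7,2). |black|=7 — REVISIT

Answer: yes 5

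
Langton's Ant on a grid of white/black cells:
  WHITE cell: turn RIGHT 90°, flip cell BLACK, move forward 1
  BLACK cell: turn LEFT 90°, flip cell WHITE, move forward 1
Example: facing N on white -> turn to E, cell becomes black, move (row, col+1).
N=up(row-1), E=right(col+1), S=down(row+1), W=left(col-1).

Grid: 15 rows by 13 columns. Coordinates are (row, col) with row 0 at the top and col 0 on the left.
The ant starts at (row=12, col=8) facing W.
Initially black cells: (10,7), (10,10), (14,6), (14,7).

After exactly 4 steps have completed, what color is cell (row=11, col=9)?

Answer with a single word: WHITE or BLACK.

Step 1: on WHITE (12,8): turn R to N, flip to black, move to (11,8). |black|=5
Step 2: on WHITE (11,8): turn R to E, flip to black, move to (11,9). |black|=6
Step 3: on WHITE (11,9): turn R to S, flip to black, move to (12,9). |black|=7
Step 4: on WHITE (12,9): turn R to W, flip to black, move to (12,8). |black|=8

Answer: BLACK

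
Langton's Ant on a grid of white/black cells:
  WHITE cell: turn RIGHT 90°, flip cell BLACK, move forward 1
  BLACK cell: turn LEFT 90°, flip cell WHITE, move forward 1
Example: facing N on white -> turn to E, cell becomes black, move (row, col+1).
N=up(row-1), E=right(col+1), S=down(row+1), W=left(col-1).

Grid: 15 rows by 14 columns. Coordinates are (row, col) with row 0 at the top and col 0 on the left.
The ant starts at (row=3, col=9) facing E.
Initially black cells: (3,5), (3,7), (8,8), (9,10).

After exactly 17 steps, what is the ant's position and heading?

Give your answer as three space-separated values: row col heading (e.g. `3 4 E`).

Step 1: on WHITE (3,9): turn R to S, flip to black, move to (4,9). |black|=5
Step 2: on WHITE (4,9): turn R to W, flip to black, move to (4,8). |black|=6
Step 3: on WHITE (4,8): turn R to N, flip to black, move to (3,8). |black|=7
Step 4: on WHITE (3,8): turn R to E, flip to black, move to (3,9). |black|=8
Step 5: on BLACK (3,9): turn L to N, flip to white, move to (2,9). |black|=7
Step 6: on WHITE (2,9): turn R to E, flip to black, move to (2,10). |black|=8
Step 7: on WHITE (2,10): turn R to S, flip to black, move to (3,10). |black|=9
Step 8: on WHITE (3,10): turn R to W, flip to black, move to (3,9). |black|=10
Step 9: on WHITE (3,9): turn R to N, flip to black, move to (2,9). |black|=11
Step 10: on BLACK (2,9): turn L to W, flip to white, move to (2,8). |black|=10
Step 11: on WHITE (2,8): turn R to N, flip to black, move to (1,8). |black|=11
Step 12: on WHITE (1,8): turn R to E, flip to black, move to (1,9). |black|=12
Step 13: on WHITE (1,9): turn R to S, flip to black, move to (2,9). |black|=13
Step 14: on WHITE (2,9): turn R to W, flip to black, move to (2,8). |black|=14
Step 15: on BLACK (2,8): turn L to S, flip to white, move to (3,8). |black|=13
Step 16: on BLACK (3,8): turn L to E, flip to white, move to (3,9). |black|=12
Step 17: on BLACK (3,9): turn L to N, flip to white, move to (2,9). |black|=11

Answer: 2 9 N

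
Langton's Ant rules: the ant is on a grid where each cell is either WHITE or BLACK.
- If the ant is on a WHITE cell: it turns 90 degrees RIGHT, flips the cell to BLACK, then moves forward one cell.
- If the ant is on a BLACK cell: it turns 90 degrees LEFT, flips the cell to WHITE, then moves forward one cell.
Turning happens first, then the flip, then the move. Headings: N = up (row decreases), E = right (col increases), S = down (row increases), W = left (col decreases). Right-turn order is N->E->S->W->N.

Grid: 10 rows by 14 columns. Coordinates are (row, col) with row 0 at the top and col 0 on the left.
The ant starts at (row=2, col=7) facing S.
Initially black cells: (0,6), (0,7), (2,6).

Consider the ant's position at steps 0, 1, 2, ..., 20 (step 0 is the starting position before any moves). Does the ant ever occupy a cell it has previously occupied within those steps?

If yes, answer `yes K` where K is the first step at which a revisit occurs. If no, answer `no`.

Answer: yes 5

Derivation:
Step 1: on WHITE (2,7): turn R to W, flip to black, move to (2,6). |black|=4 — new cell
Step 2: on BLACK (2,6): turn L to S, flip to white, move to (3,6). |black|=3 — new cell
Step 3: on WHITE (3,6): turn R to W, flip to black, move to (3,5). |black|=4 — new cell
Step 4: on WHITE (3,5): turn R to N, flip to black, move to (2,5). |black|=5 — new cell
Step 5: on WHITE (2,5): turn R to E, flip to black, move to (2,6). |black|=6 — REVISIT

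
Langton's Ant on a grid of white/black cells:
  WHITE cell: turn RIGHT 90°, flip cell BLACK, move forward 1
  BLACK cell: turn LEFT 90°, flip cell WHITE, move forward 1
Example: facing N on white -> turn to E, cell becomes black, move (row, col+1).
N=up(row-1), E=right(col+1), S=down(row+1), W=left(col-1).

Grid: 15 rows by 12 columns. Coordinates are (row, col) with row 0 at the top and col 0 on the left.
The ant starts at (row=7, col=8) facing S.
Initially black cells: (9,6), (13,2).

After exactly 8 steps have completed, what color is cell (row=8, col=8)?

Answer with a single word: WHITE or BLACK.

Answer: BLACK

Derivation:
Step 1: on WHITE (7,8): turn R to W, flip to black, move to (7,7). |black|=3
Step 2: on WHITE (7,7): turn R to N, flip to black, move to (6,7). |black|=4
Step 3: on WHITE (6,7): turn R to E, flip to black, move to (6,8). |black|=5
Step 4: on WHITE (6,8): turn R to S, flip to black, move to (7,8). |black|=6
Step 5: on BLACK (7,8): turn L to E, flip to white, move to (7,9). |black|=5
Step 6: on WHITE (7,9): turn R to S, flip to black, move to (8,9). |black|=6
Step 7: on WHITE (8,9): turn R to W, flip to black, move to (8,8). |black|=7
Step 8: on WHITE (8,8): turn R to N, flip to black, move to (7,8). |black|=8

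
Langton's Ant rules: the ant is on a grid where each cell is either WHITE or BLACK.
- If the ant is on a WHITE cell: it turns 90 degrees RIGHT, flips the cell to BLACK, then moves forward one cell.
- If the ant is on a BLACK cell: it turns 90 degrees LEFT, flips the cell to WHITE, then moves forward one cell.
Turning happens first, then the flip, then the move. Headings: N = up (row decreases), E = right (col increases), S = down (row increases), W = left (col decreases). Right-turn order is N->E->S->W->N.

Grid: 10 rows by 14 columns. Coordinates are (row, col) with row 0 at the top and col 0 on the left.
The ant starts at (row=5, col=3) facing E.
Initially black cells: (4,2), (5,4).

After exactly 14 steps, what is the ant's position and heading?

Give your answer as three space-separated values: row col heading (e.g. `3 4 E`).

Step 1: on WHITE (5,3): turn R to S, flip to black, move to (6,3). |black|=3
Step 2: on WHITE (6,3): turn R to W, flip to black, move to (6,2). |black|=4
Step 3: on WHITE (6,2): turn R to N, flip to black, move to (5,2). |black|=5
Step 4: on WHITE (5,2): turn R to E, flip to black, move to (5,3). |black|=6
Step 5: on BLACK (5,3): turn L to N, flip to white, move to (4,3). |black|=5
Step 6: on WHITE (4,3): turn R to E, flip to black, move to (4,4). |black|=6
Step 7: on WHITE (4,4): turn R to S, flip to black, move to (5,4). |black|=7
Step 8: on BLACK (5,4): turn L to E, flip to white, move to (5,5). |black|=6
Step 9: on WHITE (5,5): turn R to S, flip to black, move to (6,5). |black|=7
Step 10: on WHITE (6,5): turn R to W, flip to black, move to (6,4). |black|=8
Step 11: on WHITE (6,4): turn R to N, flip to black, move to (5,4). |black|=9
Step 12: on WHITE (5,4): turn R to E, flip to black, move to (5,5). |black|=10
Step 13: on BLACK (5,5): turn L to N, flip to white, move to (4,5). |black|=9
Step 14: on WHITE (4,5): turn R to E, flip to black, move to (4,6). |black|=10

Answer: 4 6 E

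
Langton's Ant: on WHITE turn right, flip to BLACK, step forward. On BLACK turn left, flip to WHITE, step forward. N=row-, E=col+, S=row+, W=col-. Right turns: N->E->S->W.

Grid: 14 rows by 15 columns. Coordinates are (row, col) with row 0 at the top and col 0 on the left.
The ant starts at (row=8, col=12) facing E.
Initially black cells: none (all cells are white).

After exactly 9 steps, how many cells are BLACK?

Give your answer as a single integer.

Step 1: on WHITE (8,12): turn R to S, flip to black, move to (9,12). |black|=1
Step 2: on WHITE (9,12): turn R to W, flip to black, move to (9,11). |black|=2
Step 3: on WHITE (9,11): turn R to N, flip to black, move to (8,11). |black|=3
Step 4: on WHITE (8,11): turn R to E, flip to black, move to (8,12). |black|=4
Step 5: on BLACK (8,12): turn L to N, flip to white, move to (7,12). |black|=3
Step 6: on WHITE (7,12): turn R to E, flip to black, move to (7,13). |black|=4
Step 7: on WHITE (7,13): turn R to S, flip to black, move to (8,13). |black|=5
Step 8: on WHITE (8,13): turn R to W, flip to black, move to (8,12). |black|=6
Step 9: on WHITE (8,12): turn R to N, flip to black, move to (7,12). |black|=7

Answer: 7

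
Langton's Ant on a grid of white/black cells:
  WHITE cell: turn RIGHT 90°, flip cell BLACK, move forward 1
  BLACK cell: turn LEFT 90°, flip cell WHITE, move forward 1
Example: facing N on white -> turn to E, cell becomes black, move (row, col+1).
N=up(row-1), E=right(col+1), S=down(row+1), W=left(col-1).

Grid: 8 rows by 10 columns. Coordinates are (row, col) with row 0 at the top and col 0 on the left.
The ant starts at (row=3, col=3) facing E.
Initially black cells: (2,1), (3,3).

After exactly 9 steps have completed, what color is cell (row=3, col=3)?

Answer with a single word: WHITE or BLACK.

Step 1: on BLACK (3,3): turn L to N, flip to white, move to (2,3). |black|=1
Step 2: on WHITE (2,3): turn R to E, flip to black, move to (2,4). |black|=2
Step 3: on WHITE (2,4): turn R to S, flip to black, move to (3,4). |black|=3
Step 4: on WHITE (3,4): turn R to W, flip to black, move to (3,3). |black|=4
Step 5: on WHITE (3,3): turn R to N, flip to black, move to (2,3). |black|=5
Step 6: on BLACK (2,3): turn L to W, flip to white, move to (2,2). |black|=4
Step 7: on WHITE (2,2): turn R to N, flip to black, move to (1,2). |black|=5
Step 8: on WHITE (1,2): turn R to E, flip to black, move to (1,3). |black|=6
Step 9: on WHITE (1,3): turn R to S, flip to black, move to (2,3). |black|=7

Answer: BLACK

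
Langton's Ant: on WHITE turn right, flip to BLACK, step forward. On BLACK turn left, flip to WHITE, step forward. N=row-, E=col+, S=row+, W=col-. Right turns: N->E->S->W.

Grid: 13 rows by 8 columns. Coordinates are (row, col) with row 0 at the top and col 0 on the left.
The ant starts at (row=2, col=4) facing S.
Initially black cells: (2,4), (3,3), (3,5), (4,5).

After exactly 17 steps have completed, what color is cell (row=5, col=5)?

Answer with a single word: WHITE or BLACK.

Step 1: on BLACK (2,4): turn L to E, flip to white, move to (2,5). |black|=3
Step 2: on WHITE (2,5): turn R to S, flip to black, move to (3,5). |black|=4
Step 3: on BLACK (3,5): turn L to E, flip to white, move to (3,6). |black|=3
Step 4: on WHITE (3,6): turn R to S, flip to black, move to (4,6). |black|=4
Step 5: on WHITE (4,6): turn R to W, flip to black, move to (4,5). |black|=5
Step 6: on BLACK (4,5): turn L to S, flip to white, move to (5,5). |black|=4
Step 7: on WHITE (5,5): turn R to W, flip to black, move to (5,4). |black|=5
Step 8: on WHITE (5,4): turn R to N, flip to black, move to (4,4). |black|=6
Step 9: on WHITE (4,4): turn R to E, flip to black, move to (4,5). |black|=7
Step 10: on WHITE (4,5): turn R to S, flip to black, move to (5,5). |black|=8
Step 11: on BLACK (5,5): turn L to E, flip to white, move to (5,6). |black|=7
Step 12: on WHITE (5,6): turn R to S, flip to black, move to (6,6). |black|=8
Step 13: on WHITE (6,6): turn R to W, flip to black, move to (6,5). |black|=9
Step 14: on WHITE (6,5): turn R to N, flip to black, move to (5,5). |black|=10
Step 15: on WHITE (5,5): turn R to E, flip to black, move to (5,6). |black|=11
Step 16: on BLACK (5,6): turn L to N, flip to white, move to (4,6). |black|=10
Step 17: on BLACK (4,6): turn L to W, flip to white, move to (4,5). |black|=9

Answer: BLACK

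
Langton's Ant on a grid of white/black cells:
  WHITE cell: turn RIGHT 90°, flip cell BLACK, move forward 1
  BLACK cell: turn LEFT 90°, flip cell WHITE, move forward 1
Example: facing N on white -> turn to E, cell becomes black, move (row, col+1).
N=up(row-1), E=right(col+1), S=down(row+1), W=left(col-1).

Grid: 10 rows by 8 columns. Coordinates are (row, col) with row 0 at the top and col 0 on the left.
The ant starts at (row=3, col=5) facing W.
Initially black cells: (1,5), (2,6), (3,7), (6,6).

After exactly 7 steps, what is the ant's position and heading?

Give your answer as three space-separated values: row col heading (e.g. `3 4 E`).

Answer: 1 6 N

Derivation:
Step 1: on WHITE (3,5): turn R to N, flip to black, move to (2,5). |black|=5
Step 2: on WHITE (2,5): turn R to E, flip to black, move to (2,6). |black|=6
Step 3: on BLACK (2,6): turn L to N, flip to white, move to (1,6). |black|=5
Step 4: on WHITE (1,6): turn R to E, flip to black, move to (1,7). |black|=6
Step 5: on WHITE (1,7): turn R to S, flip to black, move to (2,7). |black|=7
Step 6: on WHITE (2,7): turn R to W, flip to black, move to (2,6). |black|=8
Step 7: on WHITE (2,6): turn R to N, flip to black, move to (1,6). |black|=9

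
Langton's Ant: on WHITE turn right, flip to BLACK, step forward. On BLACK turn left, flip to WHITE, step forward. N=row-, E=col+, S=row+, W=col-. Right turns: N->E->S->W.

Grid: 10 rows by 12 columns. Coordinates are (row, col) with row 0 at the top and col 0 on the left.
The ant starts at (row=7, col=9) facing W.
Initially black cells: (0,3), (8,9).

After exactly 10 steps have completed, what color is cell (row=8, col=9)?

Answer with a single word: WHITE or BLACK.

Answer: BLACK

Derivation:
Step 1: on WHITE (7,9): turn R to N, flip to black, move to (6,9). |black|=3
Step 2: on WHITE (6,9): turn R to E, flip to black, move to (6,10). |black|=4
Step 3: on WHITE (6,10): turn R to S, flip to black, move to (7,10). |black|=5
Step 4: on WHITE (7,10): turn R to W, flip to black, move to (7,9). |black|=6
Step 5: on BLACK (7,9): turn L to S, flip to white, move to (8,9). |black|=5
Step 6: on BLACK (8,9): turn L to E, flip to white, move to (8,10). |black|=4
Step 7: on WHITE (8,10): turn R to S, flip to black, move to (9,10). |black|=5
Step 8: on WHITE (9,10): turn R to W, flip to black, move to (9,9). |black|=6
Step 9: on WHITE (9,9): turn R to N, flip to black, move to (8,9). |black|=7
Step 10: on WHITE (8,9): turn R to E, flip to black, move to (8,10). |black|=8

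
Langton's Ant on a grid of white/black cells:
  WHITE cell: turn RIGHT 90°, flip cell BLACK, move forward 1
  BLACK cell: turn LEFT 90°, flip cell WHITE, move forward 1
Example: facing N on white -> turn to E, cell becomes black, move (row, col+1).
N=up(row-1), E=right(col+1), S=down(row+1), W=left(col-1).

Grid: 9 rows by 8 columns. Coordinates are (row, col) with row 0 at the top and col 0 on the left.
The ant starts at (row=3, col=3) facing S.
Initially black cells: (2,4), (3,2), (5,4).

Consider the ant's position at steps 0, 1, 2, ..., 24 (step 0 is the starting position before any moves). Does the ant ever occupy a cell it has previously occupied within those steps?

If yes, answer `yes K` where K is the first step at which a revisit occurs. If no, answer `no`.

Answer: yes 5

Derivation:
Step 1: on WHITE (3,3): turn R to W, flip to black, move to (3,2). |black|=4 — new cell
Step 2: on BLACK (3,2): turn L to S, flip to white, move to (4,2). |black|=3 — new cell
Step 3: on WHITE (4,2): turn R to W, flip to black, move to (4,1). |black|=4 — new cell
Step 4: on WHITE (4,1): turn R to N, flip to black, move to (3,1). |black|=5 — new cell
Step 5: on WHITE (3,1): turn R to E, flip to black, move to (3,2). |black|=6 — REVISIT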